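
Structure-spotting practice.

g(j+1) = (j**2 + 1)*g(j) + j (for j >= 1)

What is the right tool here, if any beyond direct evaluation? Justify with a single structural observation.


Technique: a summation factor — because the multiplier j**2 + 1 is index-dependent, divide through by its running product and sum the resulting differences.


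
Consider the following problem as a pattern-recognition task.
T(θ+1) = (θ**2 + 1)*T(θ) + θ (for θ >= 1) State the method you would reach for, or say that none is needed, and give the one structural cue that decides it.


Verdict: a summation factor — one-term recursion with variable weight θ**2 + 1 is solved by product normalization, not by root-finding.


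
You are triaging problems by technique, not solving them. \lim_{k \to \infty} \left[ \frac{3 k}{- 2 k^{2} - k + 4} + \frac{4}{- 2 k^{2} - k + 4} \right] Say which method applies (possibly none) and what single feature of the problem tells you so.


Method: dominant-term comparison — growth-rate triage: the leading powers of k decide the limit, everything else is noise. Viewed as a single quotient this is an ∞/∞ form — an at-infinity application of l'Hôpital's rule would also resolve it; comparing leading growth reads the answer without differentiating.


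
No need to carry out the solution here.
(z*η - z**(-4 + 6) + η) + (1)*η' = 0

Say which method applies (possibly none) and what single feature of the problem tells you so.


Best approach: a linear integrating factor — the unknown enters only to the first power against a nonzero forcing term — the integrating-factor template applies directly.


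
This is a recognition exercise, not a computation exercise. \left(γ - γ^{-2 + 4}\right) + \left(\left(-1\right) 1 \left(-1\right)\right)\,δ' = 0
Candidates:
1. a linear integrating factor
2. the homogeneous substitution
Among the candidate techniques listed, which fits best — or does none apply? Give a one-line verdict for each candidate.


Technique: no special technique — with δ absent the equation is not coupled at all: direct integration in γ.
- a linear integrating factor — with the unknown absent the integrating factor is a formality; direct integration is the working structure.
- the homogeneous substitution — rescaling both variables together changes the slope, so no ratio substitution collapses it.


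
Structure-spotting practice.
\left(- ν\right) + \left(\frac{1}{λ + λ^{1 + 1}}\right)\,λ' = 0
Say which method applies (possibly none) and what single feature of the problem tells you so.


Verdict: separation of variables — solved for the derivative, the right side factors as ν times (λ + λ^{1 + 1}) — all ν-dependence separates from all λ-dependence. A Bernoulli rewrite would carry it as the equation stands — separating the variables needs no rearrangement either.


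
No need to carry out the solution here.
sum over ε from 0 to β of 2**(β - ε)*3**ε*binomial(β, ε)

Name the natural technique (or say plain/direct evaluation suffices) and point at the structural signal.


Diagnosis: the binomial theorem — binomial(β, ε) weighting matched powers of 3 and 2 is the expanded form of (3 + 2)^β — fold it back up.


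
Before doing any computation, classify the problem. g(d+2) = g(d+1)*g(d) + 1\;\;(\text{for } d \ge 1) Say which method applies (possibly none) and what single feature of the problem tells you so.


Verdict: no special technique — nonlinear feedback in the recursion rules out every root- or factor-based technique.


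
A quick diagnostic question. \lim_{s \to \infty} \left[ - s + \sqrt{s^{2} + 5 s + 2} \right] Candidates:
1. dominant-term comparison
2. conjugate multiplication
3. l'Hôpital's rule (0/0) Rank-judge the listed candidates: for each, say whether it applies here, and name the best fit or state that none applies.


Best approach: conjugate multiplication — two divergent pieces with a minus sign between them and a radical in the mix: rationalize \sqrt{s^{2} + 5 s + 2} - s before any limit law applies.
- dominant-term comparison — leading-power comparison does not apply to this form.
- conjugate multiplication: a fit — the right tool for this form.
- l'Hôpital's rule (0/0): the expression is a difference driving to ∞ − ∞, not a 0/0 quotient — there is no ratio for the rule to differentiate.


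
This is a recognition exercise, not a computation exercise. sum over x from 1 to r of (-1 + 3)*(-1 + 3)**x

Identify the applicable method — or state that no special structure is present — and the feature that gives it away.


Method: the geometric series formula — consecutive terms stand in a fixed index-free ratio — the geometric sum formula closes it.


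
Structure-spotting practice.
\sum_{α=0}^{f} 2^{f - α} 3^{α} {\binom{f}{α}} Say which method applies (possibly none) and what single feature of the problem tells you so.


Diagnosis: the binomial theorem — the summand is term α of a binomial expansion in 3 and 2; the whole sum is a single power.


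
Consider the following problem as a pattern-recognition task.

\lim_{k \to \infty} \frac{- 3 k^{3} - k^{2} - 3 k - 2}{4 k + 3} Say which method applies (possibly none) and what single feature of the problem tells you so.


Best approach: dominant-term comparison — as k grows, only the highest-degree terms matter — compare leading terms and read the limit off. l'Hôpital's at-infinity variant applies to the expression viewed as a single quotient; the leading-term comparison is the direct route.


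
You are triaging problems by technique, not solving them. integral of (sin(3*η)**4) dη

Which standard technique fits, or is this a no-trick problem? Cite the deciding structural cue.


Best approach: a trigonometric identity — the even trigonometric power sin(3*η)**4 reduces by a double-angle identity before any integration is attempted.


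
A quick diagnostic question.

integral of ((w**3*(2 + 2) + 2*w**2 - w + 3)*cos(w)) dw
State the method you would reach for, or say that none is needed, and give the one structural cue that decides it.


Technique: integration by parts — differentiate (w**3*(2 + 2) + 2*w**2 - w + 3), integrate cos(w): each pass lowers the polynomial degree, so parts terminates.


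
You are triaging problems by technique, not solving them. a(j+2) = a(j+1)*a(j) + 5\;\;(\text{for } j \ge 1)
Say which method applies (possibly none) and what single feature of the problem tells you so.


Technique: no special technique — the recurrence is nonlinear in the sequence values; study it directly, no linear machinery applies.


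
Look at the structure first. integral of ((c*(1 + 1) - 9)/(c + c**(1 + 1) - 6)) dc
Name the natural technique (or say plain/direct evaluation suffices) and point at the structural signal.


Method: partial fractions — (c + c**(1 + 1) - 6) splits into linear pieces, so the quotient is a sum of simple fractions — decompose before integrating.


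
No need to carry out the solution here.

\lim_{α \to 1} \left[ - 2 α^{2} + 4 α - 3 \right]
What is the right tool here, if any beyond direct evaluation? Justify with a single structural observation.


Best approach: no special technique — nothing blocks direct substitution at 1: plug in and finish.


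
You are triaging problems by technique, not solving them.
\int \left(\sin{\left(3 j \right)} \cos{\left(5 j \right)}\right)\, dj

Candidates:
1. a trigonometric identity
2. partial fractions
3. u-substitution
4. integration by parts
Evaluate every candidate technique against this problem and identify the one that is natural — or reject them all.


Best approach: a trigonometric identity — two different frequencies multiply in \sin{\left(3 j \right)} \cos{\left(5 j \right)}; the product-to-sum formula separates them.
- a trigonometric identity — applies; the problem has the shape this method handles.
- partial fractions: the expression is not a ratio of polynomials that decomposes further.
- u-substitution — no subexpression of the integrand serves as a whole-integral substitution inner — individual terms may offer their own, but none carries its derivative as a factor of the full integrand; a working change of variable would have to be constructed from outside the expression.
- integration by parts — not the fit here: there is no polynomial factor to ladder down — parts can still close the trigonometric product by recursion, though the identity rewrite is the direct route.


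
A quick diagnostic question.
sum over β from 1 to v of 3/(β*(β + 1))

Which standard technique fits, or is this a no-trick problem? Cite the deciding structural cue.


Best approach: telescoping — 3/(β*(β + 1)) decomposes into shift-paired simple fractions; the series telescopes to finitely many boundary pieces.


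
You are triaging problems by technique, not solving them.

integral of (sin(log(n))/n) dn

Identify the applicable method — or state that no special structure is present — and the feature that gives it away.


Method: u-substitution — read it as f(log(n)) times a constant multiple of d(log(n)): one substitution, u = log(n), finishes it.


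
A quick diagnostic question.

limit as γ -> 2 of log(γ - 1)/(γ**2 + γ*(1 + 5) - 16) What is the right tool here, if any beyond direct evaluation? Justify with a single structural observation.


Verdict: l'Hôpital's rule (0/0) — substituting 2 gives 0 over 0; differentiate top and bottom once and re-evaluate. The standard small-argument limits would also carry it; the rule is the systematic route.


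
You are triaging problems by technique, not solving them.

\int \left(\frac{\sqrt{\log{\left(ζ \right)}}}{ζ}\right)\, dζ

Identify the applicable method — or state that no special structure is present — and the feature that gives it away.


Method: u-substitution — structure check: outer function, inner expression \log{\left(ζ \right)}, inner derivative as a factor — the classic u = \log{\left(ζ \right)} pattern.


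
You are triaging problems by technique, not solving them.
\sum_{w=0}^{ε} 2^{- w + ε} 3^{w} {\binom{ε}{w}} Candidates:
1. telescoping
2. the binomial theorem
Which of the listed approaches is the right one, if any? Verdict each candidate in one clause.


Method: the binomial theorem — terms weighting {\binom{ε}{w}} against matched powers of 3 and 2 reassemble into (3 + 2)^ε by the binomial theorem.
- telescoping: in the displayed form, no term reappears at a neighboring index to cancel against.
- the binomial theorem: applicable, and directly so.


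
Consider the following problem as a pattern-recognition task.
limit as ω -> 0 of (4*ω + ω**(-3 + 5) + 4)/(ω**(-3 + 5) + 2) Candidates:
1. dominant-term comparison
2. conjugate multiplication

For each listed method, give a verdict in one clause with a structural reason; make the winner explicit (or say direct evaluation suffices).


Verdict: no special technique — the expression is continuous at 0 — substitute and evaluate; no indeterminate form appears.
- dominant-term comparison: no ranking of term growth rates resolves the limit here.
- conjugate multiplication: rationalization has no target — no divergent radical difference appears.


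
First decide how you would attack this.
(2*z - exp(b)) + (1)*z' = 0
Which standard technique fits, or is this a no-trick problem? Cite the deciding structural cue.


Method: a linear integrating factor — the equation is linear in z with coefficient 2; multiplying by the integrating factor exp(∫2) makes the left side a perfect derivative.


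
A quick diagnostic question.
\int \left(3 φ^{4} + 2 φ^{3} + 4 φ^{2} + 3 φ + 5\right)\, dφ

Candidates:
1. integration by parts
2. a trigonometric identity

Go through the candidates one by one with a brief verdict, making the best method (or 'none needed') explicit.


Verdict: no special technique — a term-by-term power-rule job in φ; no substitution or rearrangement earns its keep here.
- integration by parts — splitting off a factor buys nothing — the integrand integrates directly without parts.
- a trigonometric identity — no sine or cosine appears, so there is nothing for a trigonometric identity to act on.


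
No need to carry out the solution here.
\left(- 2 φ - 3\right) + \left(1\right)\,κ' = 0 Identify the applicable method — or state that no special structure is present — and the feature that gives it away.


Best approach: no special technique — with κ absent the equation is not coupled at all: direct integration in φ.


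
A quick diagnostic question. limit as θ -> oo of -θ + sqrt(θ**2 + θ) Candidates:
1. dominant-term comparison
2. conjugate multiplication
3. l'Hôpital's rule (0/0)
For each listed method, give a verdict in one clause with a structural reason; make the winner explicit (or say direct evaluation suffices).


Verdict: conjugate multiplication — this difference gives up after one conjugate multiplication — the radical structure cancels against its conjugate.
- dominant-term comparison — this limit is not decided by comparing polynomial growth at infinity.
- conjugate multiplication: applicable, and directly so.
- l'Hôpital's rule (0/0) — no quotient structure at all: the clash is ∞ minus ∞, which rationalizing converts into a tractable ratio.


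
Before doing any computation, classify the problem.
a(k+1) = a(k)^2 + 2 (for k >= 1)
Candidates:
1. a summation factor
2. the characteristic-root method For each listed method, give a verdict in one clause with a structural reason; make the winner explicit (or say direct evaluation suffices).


Technique: no special technique — the sequence value feeds back through itself nonlinearly — linear superposition fails, and every superposition-based closed form fails with it.
- a summation factor: the recursion is nonlinear — outside the first-order linear family a summation factor addresses.
- the characteristic-root method — the recursion is nonlinear in the sequence values, so no linear-modes ansatz applies.


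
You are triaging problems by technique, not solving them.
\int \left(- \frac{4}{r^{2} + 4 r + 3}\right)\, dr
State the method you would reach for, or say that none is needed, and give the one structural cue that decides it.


Verdict: partial fractions — the bottom, r^{2} + 4 r + 3, comes apart into simple factors, and a proper rational function over split factors decomposes.


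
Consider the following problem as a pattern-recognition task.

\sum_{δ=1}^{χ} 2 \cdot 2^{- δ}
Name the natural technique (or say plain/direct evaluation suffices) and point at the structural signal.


Diagnosis: the geometric series formula — consecutive terms stand in a fixed index-free ratio — the geometric sum formula closes it.


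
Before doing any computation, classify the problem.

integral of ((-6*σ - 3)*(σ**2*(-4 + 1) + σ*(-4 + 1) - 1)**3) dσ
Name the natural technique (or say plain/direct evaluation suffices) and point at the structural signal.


Verdict: u-substitution — set u = (σ**2*(-4 + 1) + σ*(-4 + 1) - 1): a constant multiple of its derivative, namely -6*σ - 3, is present as a factor once the integrand is collected, so the du is sitting there waiting. One could also expand and integrate term by term; the substitution is strictly more direct.


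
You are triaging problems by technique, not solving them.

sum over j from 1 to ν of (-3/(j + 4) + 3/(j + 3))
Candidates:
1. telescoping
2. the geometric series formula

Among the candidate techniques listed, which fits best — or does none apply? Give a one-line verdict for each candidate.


Diagnosis: telescoping — the piece each term subtracts is 3/(j + 3) advanced by one index, and it reappears with a plus sign leading the following term — the sum collapses to its boundary terms.
- telescoping: applicable, and directly so.
- the geometric series formula: the term-to-term ratio changes with the index, so the geometric formula cannot close it.


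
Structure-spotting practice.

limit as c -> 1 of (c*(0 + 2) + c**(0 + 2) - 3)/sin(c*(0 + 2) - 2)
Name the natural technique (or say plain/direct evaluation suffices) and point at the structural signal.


Method: l'Hôpital's rule (0/0) — both numerator and denominator vanish at 1: the genuine 0/0 indeterminate that l'Hôpital exists for. Known elementary limits would finish this too — the rule just bypasses the case analysis.


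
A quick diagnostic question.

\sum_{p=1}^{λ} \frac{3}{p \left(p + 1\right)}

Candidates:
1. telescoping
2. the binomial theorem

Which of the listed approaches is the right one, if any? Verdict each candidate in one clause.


Diagnosis: telescoping — \frac{3}{p \left(p + 1\right)} decomposes into shift-paired simple fractions; the series telescopes to finitely many boundary pieces.
- telescoping — applies; the problem has the shape this method handles.
- the binomial theorem: no binomial coefficients pair up with complementary powers here.


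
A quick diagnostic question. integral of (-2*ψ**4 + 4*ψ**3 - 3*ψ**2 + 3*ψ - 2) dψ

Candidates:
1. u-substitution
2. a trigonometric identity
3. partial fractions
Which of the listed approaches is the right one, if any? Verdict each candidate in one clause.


Verdict: no special technique — the integrand is a sum of constant multiples of powers of ψ — integrate term by term.
- u-substitution: no substitution does more than relabel what direct integration already handles.
- a trigonometric identity: no sine or cosine appears, so there is nothing for a trigonometric identity to act on.
- partial fractions — the expression is not a ratio of polynomials that decomposes further.


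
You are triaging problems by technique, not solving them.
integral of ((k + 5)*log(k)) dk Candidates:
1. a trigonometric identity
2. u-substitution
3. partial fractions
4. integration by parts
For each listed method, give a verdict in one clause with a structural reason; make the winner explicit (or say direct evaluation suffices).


Diagnosis: integration by parts — one parts step with u = log(k) trades the logarithm for an algebraic integrand.
- a trigonometric identity — there is no trigonometric structure at all — the integrand carries no sine or cosine to rewrite.
- u-substitution — no subexpression of the integrand serves as a whole-integral substitution inner — individual terms may offer their own, but none carries its derivative as a factor of the full integrand; a working change of variable would have to be constructed from outside the expression.
- partial fractions — the expression is not a ratio of polynomials that decomposes further.
- integration by parts: applies; the problem has the shape this method handles.


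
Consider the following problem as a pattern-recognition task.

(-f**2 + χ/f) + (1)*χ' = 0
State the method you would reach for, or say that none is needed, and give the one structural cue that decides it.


Diagnosis: a linear integrating factor — the unknown enters only to the first power against a nonzero forcing term — the integrating-factor template applies directly.


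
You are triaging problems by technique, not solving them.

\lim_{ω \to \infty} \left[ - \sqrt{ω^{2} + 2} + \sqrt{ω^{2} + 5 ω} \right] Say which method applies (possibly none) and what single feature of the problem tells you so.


Best approach: conjugate multiplication — the ∞ − ∞ radical form is the exact trigger for the conjugate maneuver.


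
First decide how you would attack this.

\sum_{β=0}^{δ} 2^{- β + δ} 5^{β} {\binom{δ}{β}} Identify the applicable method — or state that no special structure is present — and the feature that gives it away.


Method: the binomial theorem — the binomial coefficients weight matched powers of 5 and 2, which is exactly the expansion of a binomial power.


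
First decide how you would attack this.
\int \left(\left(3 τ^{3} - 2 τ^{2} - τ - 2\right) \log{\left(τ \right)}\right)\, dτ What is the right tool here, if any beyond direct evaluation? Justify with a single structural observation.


Diagnosis: integration by parts — choose u = \log{\left(τ \right)}: one derivative turns the logarithm algebraic, and the remaining factor 3 τ^{3} - 2 τ^{2} - τ - 2 integrates term by term under the power rule.


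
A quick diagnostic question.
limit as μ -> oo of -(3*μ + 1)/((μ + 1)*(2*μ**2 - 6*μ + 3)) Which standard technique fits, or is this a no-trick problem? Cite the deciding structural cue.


Technique: dominant-term comparison — as μ grows, only the highest-degree terms matter — compare leading terms and read the limit off. As a single quotient, the ∞/∞ shape would yield to repeated differentiation as well — the growth comparison gets there in one look.


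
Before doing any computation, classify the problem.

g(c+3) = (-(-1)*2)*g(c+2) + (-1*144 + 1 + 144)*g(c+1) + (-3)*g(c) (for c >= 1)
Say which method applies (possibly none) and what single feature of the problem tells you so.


Technique: the characteristic-root method — the recurrence is linear and homogeneous with constant coefficients, so the ansatz r^c turns it into a polynomial equation for r.


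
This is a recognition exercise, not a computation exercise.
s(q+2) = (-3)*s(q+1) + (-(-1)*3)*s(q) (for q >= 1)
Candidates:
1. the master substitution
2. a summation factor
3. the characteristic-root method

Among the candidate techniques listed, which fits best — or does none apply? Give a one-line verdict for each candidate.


Method: the characteristic-root method — constant coefficients and linearity mean the ansatz r^q reduces it to solving the characteristic polynomial.
- the master substitution — this is shift-type recursion, outside the divide-and-conquer template.
- a summation factor: a summation factor telescopes one-step recursions; this one carries higher-order memory.
- the characteristic-root method — applies; the problem has the shape this method handles.


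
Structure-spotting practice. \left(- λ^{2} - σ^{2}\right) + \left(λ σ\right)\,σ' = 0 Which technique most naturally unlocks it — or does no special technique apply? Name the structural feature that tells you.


Verdict: the homogeneous substitution — solved for the derivative, the right side is unchanged under scaling λ and σ together — it depends only on the ratio σ/λ, so substitute a single ratio variable. A Bernoulli rewrite works here as the equation stands — the homogeneous substitution is the more immediate reading.


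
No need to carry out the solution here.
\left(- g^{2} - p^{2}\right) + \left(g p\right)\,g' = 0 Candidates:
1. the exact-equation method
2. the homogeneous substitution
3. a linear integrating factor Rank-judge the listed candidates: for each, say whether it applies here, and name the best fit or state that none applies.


Verdict: the homogeneous substitution — solved for the derivative, the right side is unchanged under scaling p and g together — it depends only on the ratio g/p, so substitute a single ratio variable. This doubles as a Bernoulli equation in the unknown as written; the homogeneous route needs no setup at all.
- the exact-equation method — the cross partial derivatives disagree, so no single potential exists.
- the homogeneous substitution — applies; the problem has the shape this method handles.
- a linear integrating factor: the unknown enters nonlinearly (through a power, a denominator, or a transcendental function), which the linear integrating-factor recipe cannot absorb as-is — any repair would come from a preliminary substitution, not the factor.


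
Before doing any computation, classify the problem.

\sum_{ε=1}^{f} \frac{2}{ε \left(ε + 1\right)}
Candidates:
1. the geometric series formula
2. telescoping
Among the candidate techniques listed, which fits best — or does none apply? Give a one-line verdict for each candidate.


Verdict: telescoping — rewrite \frac{2}{ε \left(ε + 1\right)} as simple fractions and successive terms eat each other — only the edges survive.
- the geometric series formula: dividing successive terms gives an index-dependent quantity, not a constant.
- telescoping: a fit — the right tool for this form.


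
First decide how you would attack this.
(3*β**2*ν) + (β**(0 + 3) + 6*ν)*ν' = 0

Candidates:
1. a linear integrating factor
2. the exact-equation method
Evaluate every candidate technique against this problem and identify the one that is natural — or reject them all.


Technique: the exact-equation method — because the two cross partials coincide, the form is conservative as written — recover its potential in (β, ν).
- a linear integrating factor: a nonlinear term in the unknown puts this outside the integrating-factor template.
- the exact-equation method — applies; the problem has the shape this method handles.


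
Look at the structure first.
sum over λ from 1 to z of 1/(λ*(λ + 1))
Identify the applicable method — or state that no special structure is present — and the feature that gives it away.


Technique: telescoping — one partial-fraction pass turns 1/(λ*(λ + 1)) into a shifted difference, and shifted differences telescope.


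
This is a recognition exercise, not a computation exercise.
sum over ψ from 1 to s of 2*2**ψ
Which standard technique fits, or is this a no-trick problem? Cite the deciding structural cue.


Best approach: the geometric series formula — each summand is the previous one scaled by 2; that constant multiplier is itself the geometric structure.


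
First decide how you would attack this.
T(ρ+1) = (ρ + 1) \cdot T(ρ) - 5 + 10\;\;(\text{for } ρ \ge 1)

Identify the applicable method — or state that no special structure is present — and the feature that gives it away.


Method: a summation factor — the coefficient ρ + 1 drifts with the index, so no fixed root exists; normalizing by the cumulative product telescopes it.


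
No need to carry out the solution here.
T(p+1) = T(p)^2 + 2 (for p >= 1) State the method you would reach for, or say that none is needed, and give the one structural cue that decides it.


Technique: no special technique — the sequence value feeds back through itself nonlinearly — linear superposition fails, and every superposition-based closed form fails with it.


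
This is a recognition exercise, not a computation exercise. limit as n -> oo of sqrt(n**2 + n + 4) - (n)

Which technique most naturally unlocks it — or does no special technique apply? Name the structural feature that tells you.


Verdict: conjugate multiplication — neither sqrt(n**2 + n + 4) nor n converges alone, so rewrite their difference as a conjugate-rationalized quotient first.


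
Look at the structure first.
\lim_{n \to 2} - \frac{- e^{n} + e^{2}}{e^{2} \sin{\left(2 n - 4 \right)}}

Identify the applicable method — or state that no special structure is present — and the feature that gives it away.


Method: l'Hôpital's rule (0/0) — substituting 2 gives 0 over 0; differentiate top and bottom once and re-evaluate. Expanding numerator and denominator to first order gives the same value — the rule automates exactly that.


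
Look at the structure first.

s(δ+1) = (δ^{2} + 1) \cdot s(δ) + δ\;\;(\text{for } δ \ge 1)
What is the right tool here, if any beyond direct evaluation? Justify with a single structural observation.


Technique: a summation factor — one-term recursion with variable weight δ^{2} + 1 is solved by product normalization, not by root-finding.


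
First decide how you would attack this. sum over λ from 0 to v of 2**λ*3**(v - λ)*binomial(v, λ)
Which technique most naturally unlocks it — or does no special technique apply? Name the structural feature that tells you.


Diagnosis: the binomial theorem — binomial coefficients against complementary powers of 2 and 3: recognize the binomial expansion and resum.


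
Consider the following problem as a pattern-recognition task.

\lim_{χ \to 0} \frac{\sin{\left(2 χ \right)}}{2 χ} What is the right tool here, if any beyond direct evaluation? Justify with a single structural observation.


Best approach: l'Hôpital's rule (0/0) — numerator and denominator both vanish at 0 — a genuine 0/0 form, which is exactly when l'Hôpital applies. A first-order expansion at the point is an equally standard path; the rule packages it.


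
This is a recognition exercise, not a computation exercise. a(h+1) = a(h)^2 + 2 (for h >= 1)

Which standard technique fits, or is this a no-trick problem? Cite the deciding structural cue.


Verdict: no special technique — the sequence value feeds back through itself nonlinearly — linear superposition fails, and every superposition-based closed form fails with it.


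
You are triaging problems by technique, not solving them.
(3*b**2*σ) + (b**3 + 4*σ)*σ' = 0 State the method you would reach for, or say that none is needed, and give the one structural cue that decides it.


Verdict: the exact-equation method — take the mixed partials of 3*b**2*σ and b**3 + 4*σ: they are equal, which certifies an exact differential.


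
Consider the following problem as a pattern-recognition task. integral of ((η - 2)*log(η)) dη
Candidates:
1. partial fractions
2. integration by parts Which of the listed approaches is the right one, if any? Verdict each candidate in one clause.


Verdict: integration by parts — take log(η) as the piece to differentiate: what remains is a power-rule integral in disguise.
- partial fractions: the expression is not a ratio of polynomials that decomposes further.
- integration by parts — applicable, and directly so.


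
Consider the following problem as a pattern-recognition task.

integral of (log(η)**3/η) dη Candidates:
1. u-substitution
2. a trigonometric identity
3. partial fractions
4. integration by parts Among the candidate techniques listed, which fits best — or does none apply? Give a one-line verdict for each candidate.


Technique: u-substitution — collected, the integrand has one factor that is, up to a constant, the derivative of an inner expression the rest depends on — substitute for that inner expression.
- u-substitution — applicable, and directly so.
- a trigonometric identity — with no trigonometric functions present, identity rewriting has no target.
- partial fractions: there is no rational-function structure to decompose.
- integration by parts — the nonconstant-polynomial-times-standard-kernel pattern (an exp, sine, cosine, or logarithm partner) is absent.


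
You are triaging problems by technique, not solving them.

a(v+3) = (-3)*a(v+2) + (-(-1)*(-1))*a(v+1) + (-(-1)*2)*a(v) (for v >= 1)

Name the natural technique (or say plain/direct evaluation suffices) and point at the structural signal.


Diagnosis: the characteristic-root method — constant coefficients and linearity mean the ansatz r^v reduces it to solving the characteristic polynomial.


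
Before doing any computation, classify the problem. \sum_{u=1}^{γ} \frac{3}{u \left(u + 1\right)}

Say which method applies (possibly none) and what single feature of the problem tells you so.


Best approach: telescoping — \frac{3}{u \left(u + 1\right)} decomposes into shift-paired simple fractions; the series telescopes to finitely many boundary pieces.


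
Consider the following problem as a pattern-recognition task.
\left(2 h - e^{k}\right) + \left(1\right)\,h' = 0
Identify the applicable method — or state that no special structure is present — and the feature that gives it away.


Diagnosis: a linear integrating factor — the equation is linear in h with coefficient 2; multiplying by the integrating factor exp(∫2) makes the left side a perfect derivative.


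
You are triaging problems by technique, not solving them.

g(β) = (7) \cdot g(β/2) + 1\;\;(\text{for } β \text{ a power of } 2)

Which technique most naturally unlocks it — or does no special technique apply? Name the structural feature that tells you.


Best approach: the master substitution — the argument shrinks by the factor 2, so measure the index on a logarithmic scale and the recursion becomes a shift.


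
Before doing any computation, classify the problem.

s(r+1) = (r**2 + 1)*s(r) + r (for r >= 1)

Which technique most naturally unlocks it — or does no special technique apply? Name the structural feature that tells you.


Verdict: a summation factor — because the multiplier r**2 + 1 is index-dependent, divide through by its running product and sum the resulting differences.


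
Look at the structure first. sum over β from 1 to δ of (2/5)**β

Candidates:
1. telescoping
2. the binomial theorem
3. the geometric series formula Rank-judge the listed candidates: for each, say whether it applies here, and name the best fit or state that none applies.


Diagnosis: the geometric series formula — each term is 2/5 times the previous one, so the geometric-series formula applies directly.
- telescoping — in the displayed form, no term reappears at a neighboring index to cancel against.
- the binomial theorem: the terms lack the binomial-coefficient-weighted complementary-power pattern of an expansion.
- the geometric series formula: applicable, and directly so.


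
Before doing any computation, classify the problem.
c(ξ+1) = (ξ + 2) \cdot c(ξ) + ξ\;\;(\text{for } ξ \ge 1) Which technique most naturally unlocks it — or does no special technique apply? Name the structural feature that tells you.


Method: a summation factor — because the multiplier ξ + 2 is index-dependent, divide through by its running product and sum the resulting differences.


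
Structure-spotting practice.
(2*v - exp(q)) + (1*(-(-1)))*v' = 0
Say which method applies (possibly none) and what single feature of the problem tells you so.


Method: a linear integrating factor — first power of v, nonzero forcing: the integrating-factor recipe applies verbatim with p = 2.


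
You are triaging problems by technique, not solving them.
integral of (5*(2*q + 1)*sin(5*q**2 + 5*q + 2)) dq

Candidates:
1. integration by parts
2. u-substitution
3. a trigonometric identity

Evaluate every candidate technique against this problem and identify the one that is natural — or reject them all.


Best approach: u-substitution — read it as f(5*q**2 + 5*q + 2) times a constant multiple of d(5*q**2 + 5*q + 2): one substitution, u = 5*q**2 + 5*q + 2, finishes it.
- integration by parts: the non-polynomial partner is not one of the parts kernels — exp, sine, or cosine with a degree-1 argument, or a logarithm.
- u-substitution: yes, a natural case for it.
- a trigonometric identity — there is no trigonometric structure whose rewriting would simplify the integrand.


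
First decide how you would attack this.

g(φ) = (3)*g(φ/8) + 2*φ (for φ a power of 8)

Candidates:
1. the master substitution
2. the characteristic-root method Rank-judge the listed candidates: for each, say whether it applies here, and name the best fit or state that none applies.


Best approach: the master substitution — a divide-and-conquer shape: argument φ/8, so change variables with φ = 8^m and solve the linear version.
- the master substitution: applicable, and directly so.
- the characteristic-root method — a divided-index call is not the fixed-shift linear shape that characteristic roots solve.


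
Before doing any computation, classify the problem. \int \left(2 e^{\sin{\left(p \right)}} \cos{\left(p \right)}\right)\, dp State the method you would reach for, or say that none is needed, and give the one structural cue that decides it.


Verdict: u-substitution — collected, the integrand has one factor that is, up to a constant, the derivative of an inner expression the rest depends on — substitute for that inner expression.


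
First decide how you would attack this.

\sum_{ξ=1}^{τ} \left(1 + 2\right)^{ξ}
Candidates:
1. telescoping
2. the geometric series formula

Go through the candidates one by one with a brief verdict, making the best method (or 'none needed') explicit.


Technique: the geometric series formula — consecutive terms stand in a fixed index-free ratio — the geometric sum formula closes it.
- telescoping: writing out consecutive terms as given produces no pairwise cancellation.
- the geometric series formula — a fit — the right tool for this form.


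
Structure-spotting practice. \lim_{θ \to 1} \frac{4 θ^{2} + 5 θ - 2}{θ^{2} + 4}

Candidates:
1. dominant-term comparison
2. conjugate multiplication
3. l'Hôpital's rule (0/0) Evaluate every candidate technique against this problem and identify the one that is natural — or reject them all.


Diagnosis: no special technique — the expression is continuous at 1 — substitute and evaluate; no indeterminate form appears.
- dominant-term comparison — no dominant power emerges to decide the limit by degree comparison.
- conjugate multiplication: the conjugate move applies to radical differences, which this is not.
- l'Hôpital's rule (0/0): substituting the point produces a determinate value, not a 0 over 0 clash.


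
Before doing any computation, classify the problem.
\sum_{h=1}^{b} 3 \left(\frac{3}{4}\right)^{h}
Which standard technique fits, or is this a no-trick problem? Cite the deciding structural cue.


Verdict: the geometric series formula — check a ratio of consecutive terms: it is \frac{3}{4}, independent of the index, so the geometric formula closes the sum.


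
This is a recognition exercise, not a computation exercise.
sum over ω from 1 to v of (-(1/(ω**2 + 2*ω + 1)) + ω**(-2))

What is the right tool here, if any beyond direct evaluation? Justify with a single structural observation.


Diagnosis: telescoping — difference-of-shifts structure (each term adds ω**(-2), then subtracts its one-index-advanced value, which the following term adds back) leaves only the first and last pieces standing.


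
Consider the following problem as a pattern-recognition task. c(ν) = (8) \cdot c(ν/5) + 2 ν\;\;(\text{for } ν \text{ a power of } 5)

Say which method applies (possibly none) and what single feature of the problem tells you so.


Method: the master substitution — the argument contracts 5-fold per step: reindex ν exponentially and solve the linear recurrence in the new index.


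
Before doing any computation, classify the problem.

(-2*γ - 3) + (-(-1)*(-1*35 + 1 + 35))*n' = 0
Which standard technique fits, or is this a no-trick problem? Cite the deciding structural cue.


Diagnosis: no special technique — with n absent the equation is not coupled at all: direct integration in γ.


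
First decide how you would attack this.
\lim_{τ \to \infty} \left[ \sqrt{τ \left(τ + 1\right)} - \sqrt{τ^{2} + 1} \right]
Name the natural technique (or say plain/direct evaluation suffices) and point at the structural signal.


Method: conjugate multiplication — the ∞ − ∞ radical form is the exact trigger for the conjugate maneuver.


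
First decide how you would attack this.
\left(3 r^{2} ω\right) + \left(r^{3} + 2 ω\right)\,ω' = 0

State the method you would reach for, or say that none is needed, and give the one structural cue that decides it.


Diagnosis: the exact-equation method — checking ∂/∂ω of 3 r^{2} ω against ∂/∂r of r^{3} + 2 ω: they match — the equation is exact as it stands.


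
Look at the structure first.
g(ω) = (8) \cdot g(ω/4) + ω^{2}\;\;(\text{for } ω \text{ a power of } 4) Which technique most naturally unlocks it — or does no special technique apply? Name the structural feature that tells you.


Technique: the master substitution — treat m = log base 4 of ω as the new clock: one recursion step advances m by one while ω scales by 4.


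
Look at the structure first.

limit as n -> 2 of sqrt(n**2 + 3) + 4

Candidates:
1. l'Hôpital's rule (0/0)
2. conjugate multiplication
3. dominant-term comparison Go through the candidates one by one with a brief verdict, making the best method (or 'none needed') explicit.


Verdict: no special technique — no vanishing denominator and no indeterminate clash at the point — evaluation is immediate.
- l'Hôpital's rule (0/0): substituting the point produces a determinate value, not a 0 over 0 clash.
- conjugate multiplication: rationalization has no target — no divergent radical difference appears.
- dominant-term comparison: no dominant-degree comparison decides it.
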